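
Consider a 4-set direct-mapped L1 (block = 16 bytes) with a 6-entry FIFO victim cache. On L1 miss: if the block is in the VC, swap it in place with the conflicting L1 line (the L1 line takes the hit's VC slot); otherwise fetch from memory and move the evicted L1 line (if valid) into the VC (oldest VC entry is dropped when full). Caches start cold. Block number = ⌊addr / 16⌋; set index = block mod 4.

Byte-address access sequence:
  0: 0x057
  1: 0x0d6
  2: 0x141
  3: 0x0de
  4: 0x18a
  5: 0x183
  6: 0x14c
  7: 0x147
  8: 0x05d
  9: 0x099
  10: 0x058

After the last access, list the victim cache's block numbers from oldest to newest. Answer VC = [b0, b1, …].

#0 0x57→b5/s1 MISS; vc=[]
#1 0xd6→b13/s1 MISS; vc=[5]
#2 0x141→b20/s0 MISS; vc=[5]
#3 0xde→b13/s1 L1-HIT; vc=[5]
#4 0x18a→b24/s0 MISS; vc=[5,20]
#5 0x183→b24/s0 L1-HIT; vc=[5,20]
#6 0x14c→b20/s0 VC-HIT; vc=[5,24]
#7 0x147→b20/s0 L1-HIT; vc=[5,24]
#8 0x5d→b5/s1 VC-HIT; vc=[13,24]
#9 0x99→b9/s1 MISS; vc=[13,24,5]
#10 0x58→b5/s1 VC-HIT; vc=[13,24,9]

VC = [13, 24, 9]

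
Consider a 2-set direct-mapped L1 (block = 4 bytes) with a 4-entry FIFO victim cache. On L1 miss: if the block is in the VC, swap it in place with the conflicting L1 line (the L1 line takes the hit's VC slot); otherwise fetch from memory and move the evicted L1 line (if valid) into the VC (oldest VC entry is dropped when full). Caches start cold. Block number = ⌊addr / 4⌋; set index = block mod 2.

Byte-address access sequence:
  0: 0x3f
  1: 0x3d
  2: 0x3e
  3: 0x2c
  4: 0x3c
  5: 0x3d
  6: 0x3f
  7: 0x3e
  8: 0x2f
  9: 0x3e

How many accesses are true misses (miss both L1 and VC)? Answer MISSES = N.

0: 0x3f (blk 15, set 1) → MISS  vc=[]
1: 0x3d (blk 15, set 1) → L1-HIT  vc=[]
2: 0x3e (blk 15, set 1) → L1-HIT  vc=[]
3: 0x2c (blk 11, set 1) → MISS  vc=[15]
4: 0x3c (blk 15, set 1) → VC-HIT  vc=[11]
5: 0x3d (blk 15, set 1) → L1-HIT  vc=[11]
6: 0x3f (blk 15, set 1) → L1-HIT  vc=[11]
7: 0x3e (blk 15, set 1) → L1-HIT  vc=[11]
8: 0x2f (blk 11, set 1) → VC-HIT  vc=[15]
9: 0x3e (blk 15, set 1) → VC-HIT  vc=[11]

MISSES = 2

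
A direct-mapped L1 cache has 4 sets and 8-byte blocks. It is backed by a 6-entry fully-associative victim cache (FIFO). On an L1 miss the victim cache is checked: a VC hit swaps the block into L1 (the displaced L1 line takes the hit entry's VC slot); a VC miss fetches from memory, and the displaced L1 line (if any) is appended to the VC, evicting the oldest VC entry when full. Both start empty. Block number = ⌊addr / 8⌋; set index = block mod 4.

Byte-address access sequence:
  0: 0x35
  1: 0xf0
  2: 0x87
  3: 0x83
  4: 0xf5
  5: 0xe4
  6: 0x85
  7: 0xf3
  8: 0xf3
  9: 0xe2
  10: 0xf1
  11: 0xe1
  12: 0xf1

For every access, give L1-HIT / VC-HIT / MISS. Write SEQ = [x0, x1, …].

  [0] addr=0x35 blk=6 s=2: MISS | VC []
  [1] addr=0xf0 blk=30 s=2: MISS | VC [6]
  [2] addr=0x87 blk=16 s=0: MISS | VC [6]
  [3] addr=0x83 blk=16 s=0: L1-HIT | VC [6]
  [4] addr=0xf5 blk=30 s=2: L1-HIT | VC [6]
  [5] addr=0xe4 blk=28 s=0: MISS | VC [6, 16]
  [6] addr=0x85 blk=16 s=0: VC-HIT | VC [6, 28]
  [7] addr=0xf3 blk=30 s=2: L1-HIT | VC [6, 28]
  [8] addr=0xf3 blk=30 s=2: L1-HIT | VC [6, 28]
  [9] addr=0xe2 blk=28 s=0: VC-HIT | VC [6, 16]
  [10] addr=0xf1 blk=30 s=2: L1-HIT | VC [6, 16]
  [11] addr=0xe1 blk=28 s=0: L1-HIT | VC [6, 16]
  [12] addr=0xf1 blk=30 s=2: L1-HIT | VC [6, 16]

SEQ = [MISS, MISS, MISS, L1-HIT, L1-HIT, MISS, VC-HIT, L1-HIT, L1-HIT, VC-HIT, L1-HIT, L1-HIT, L1-HIT]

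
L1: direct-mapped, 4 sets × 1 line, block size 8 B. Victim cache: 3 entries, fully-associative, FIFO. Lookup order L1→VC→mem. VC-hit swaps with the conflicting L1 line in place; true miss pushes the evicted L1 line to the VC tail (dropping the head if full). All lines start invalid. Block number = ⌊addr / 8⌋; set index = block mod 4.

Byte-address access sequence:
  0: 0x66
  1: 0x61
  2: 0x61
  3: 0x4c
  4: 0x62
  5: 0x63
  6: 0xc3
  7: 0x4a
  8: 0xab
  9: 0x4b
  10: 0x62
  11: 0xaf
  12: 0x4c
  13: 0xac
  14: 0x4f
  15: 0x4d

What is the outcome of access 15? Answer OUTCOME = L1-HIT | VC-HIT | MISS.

OUTCOME = L1-HIT

0: 0x66 (blk 12, set 0) → MISS  vc=[]
1: 0x61 (blk 12, set 0) → L1-HIT  vc=[]
2: 0x61 (blk 12, set 0) → L1-HIT  vc=[]
3: 0x4c (blk 9, set 1) → MISS  vc=[]
4: 0x62 (blk 12, set 0) → L1-HIT  vc=[]
5: 0x63 (blk 12, set 0) → L1-HIT  vc=[]
6: 0xc3 (blk 24, set 0) → MISS  vc=[12]
7: 0x4a (blk 9, set 1) → L1-HIT  vc=[12]
8: 0xab (blk 21, set 1) → MISS  vc=[12, 9]
9: 0x4b (blk 9, set 1) → VC-HIT  vc=[12, 21]
10: 0x62 (blk 12, set 0) → VC-HIT  vc=[24, 21]
11: 0xaf (blk 21, set 1) → VC-HIT  vc=[24, 9]
12: 0x4c (blk 9, set 1) → VC-HIT  vc=[24, 21]
13: 0xac (blk 21, set 1) → VC-HIT  vc=[24, 9]
14: 0x4f (blk 9, set 1) → VC-HIT  vc=[24, 21]
15: 0x4d (blk 9, set 1) → L1-HIT  vc=[24, 21]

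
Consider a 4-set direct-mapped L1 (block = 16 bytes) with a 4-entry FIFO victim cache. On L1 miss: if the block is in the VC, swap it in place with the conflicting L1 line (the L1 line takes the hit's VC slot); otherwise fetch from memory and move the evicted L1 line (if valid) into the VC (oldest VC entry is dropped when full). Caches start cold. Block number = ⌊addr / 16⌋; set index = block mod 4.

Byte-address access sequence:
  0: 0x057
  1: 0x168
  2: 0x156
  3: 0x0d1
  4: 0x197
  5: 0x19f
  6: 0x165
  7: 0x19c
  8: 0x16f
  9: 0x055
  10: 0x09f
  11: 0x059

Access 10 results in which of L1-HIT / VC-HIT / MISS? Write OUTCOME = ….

OUTCOME = MISS

  [0] addr=0x57 blk=5 s=1: MISS | VC []
  [1] addr=0x168 blk=22 s=2: MISS | VC []
  [2] addr=0x156 blk=21 s=1: MISS | VC [5]
  [3] addr=0xd1 blk=13 s=1: MISS | VC [5, 21]
  [4] addr=0x197 blk=25 s=1: MISS | VC [5, 21, 13]
  [5] addr=0x19f blk=25 s=1: L1-HIT | VC [5, 21, 13]
  [6] addr=0x165 blk=22 s=2: L1-HIT | VC [5, 21, 13]
  [7] addr=0x19c blk=25 s=1: L1-HIT | VC [5, 21, 13]
  [8] addr=0x16f blk=22 s=2: L1-HIT | VC [5, 21, 13]
  [9] addr=0x55 blk=5 s=1: VC-HIT | VC [25, 21, 13]
  [10] addr=0x9f blk=9 s=1: MISS | VC [25, 21, 13, 5]
  [11] addr=0x59 blk=5 s=1: VC-HIT | VC [25, 21, 13, 9]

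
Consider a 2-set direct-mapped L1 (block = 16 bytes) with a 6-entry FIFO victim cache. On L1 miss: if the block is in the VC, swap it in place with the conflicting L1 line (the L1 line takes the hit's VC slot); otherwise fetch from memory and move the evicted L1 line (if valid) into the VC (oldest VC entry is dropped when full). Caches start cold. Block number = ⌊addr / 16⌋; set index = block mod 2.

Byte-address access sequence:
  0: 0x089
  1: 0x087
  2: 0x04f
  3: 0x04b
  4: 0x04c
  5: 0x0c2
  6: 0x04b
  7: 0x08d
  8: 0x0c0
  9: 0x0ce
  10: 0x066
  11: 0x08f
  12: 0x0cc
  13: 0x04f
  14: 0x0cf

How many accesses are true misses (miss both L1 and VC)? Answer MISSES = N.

MISSES = 4

#0 0x89→b8/s0 MISS; vc=[]
#1 0x87→b8/s0 L1-HIT; vc=[]
#2 0x4f→b4/s0 MISS; vc=[8]
#3 0x4b→b4/s0 L1-HIT; vc=[8]
#4 0x4c→b4/s0 L1-HIT; vc=[8]
#5 0xc2→b12/s0 MISS; vc=[8,4]
#6 0x4b→b4/s0 VC-HIT; vc=[8,12]
#7 0x8d→b8/s0 VC-HIT; vc=[4,12]
#8 0xc0→b12/s0 VC-HIT; vc=[4,8]
#9 0xce→b12/s0 L1-HIT; vc=[4,8]
#10 0x66→b6/s0 MISS; vc=[4,8,12]
#11 0x8f→b8/s0 VC-HIT; vc=[4,6,12]
#12 0xcc→b12/s0 VC-HIT; vc=[4,6,8]
#13 0x4f→b4/s0 VC-HIT; vc=[12,6,8]
#14 0xcf→b12/s0 VC-HIT; vc=[4,6,8]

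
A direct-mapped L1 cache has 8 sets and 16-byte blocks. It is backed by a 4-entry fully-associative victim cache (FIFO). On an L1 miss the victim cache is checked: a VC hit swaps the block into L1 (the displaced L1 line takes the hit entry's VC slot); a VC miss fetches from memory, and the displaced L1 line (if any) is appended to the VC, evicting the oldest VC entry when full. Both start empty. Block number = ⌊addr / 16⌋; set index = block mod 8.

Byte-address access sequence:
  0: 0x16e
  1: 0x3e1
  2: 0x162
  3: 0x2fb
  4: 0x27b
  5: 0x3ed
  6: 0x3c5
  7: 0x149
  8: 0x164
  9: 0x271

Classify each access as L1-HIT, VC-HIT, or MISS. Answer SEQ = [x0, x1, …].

0: 0x16e (blk 22, set 6) → MISS  vc=[]
1: 0x3e1 (blk 62, set 6) → MISS  vc=[22]
2: 0x162 (blk 22, set 6) → VC-HIT  vc=[62]
3: 0x2fb (blk 47, set 7) → MISS  vc=[62]
4: 0x27b (blk 39, set 7) → MISS  vc=[62, 47]
5: 0x3ed (blk 62, set 6) → VC-HIT  vc=[22, 47]
6: 0x3c5 (blk 60, set 4) → MISS  vc=[22, 47]
7: 0x149 (blk 20, set 4) → MISS  vc=[22, 47, 60]
8: 0x164 (blk 22, set 6) → VC-HIT  vc=[62, 47, 60]
9: 0x271 (blk 39, set 7) → L1-HIT  vc=[62, 47, 60]

SEQ = [MISS, MISS, VC-HIT, MISS, MISS, VC-HIT, MISS, MISS, VC-HIT, L1-HIT]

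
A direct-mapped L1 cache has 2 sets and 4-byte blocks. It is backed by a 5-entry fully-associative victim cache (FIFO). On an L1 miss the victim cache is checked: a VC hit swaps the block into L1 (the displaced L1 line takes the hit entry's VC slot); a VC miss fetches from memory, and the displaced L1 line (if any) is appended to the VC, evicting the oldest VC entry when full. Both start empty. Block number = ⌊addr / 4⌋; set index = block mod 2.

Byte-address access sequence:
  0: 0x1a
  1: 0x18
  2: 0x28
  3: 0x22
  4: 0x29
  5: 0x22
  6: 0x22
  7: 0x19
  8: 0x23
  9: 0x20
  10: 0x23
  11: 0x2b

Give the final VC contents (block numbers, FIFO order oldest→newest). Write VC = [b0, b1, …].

VC = [6, 8]

  [0] addr=0x1a blk=6 s=0: MISS | VC []
  [1] addr=0x18 blk=6 s=0: L1-HIT | VC []
  [2] addr=0x28 blk=10 s=0: MISS | VC [6]
  [3] addr=0x22 blk=8 s=0: MISS | VC [6, 10]
  [4] addr=0x29 blk=10 s=0: VC-HIT | VC [6, 8]
  [5] addr=0x22 blk=8 s=0: VC-HIT | VC [6, 10]
  [6] addr=0x22 blk=8 s=0: L1-HIT | VC [6, 10]
  [7] addr=0x19 blk=6 s=0: VC-HIT | VC [8, 10]
  [8] addr=0x23 blk=8 s=0: VC-HIT | VC [6, 10]
  [9] addr=0x20 blk=8 s=0: L1-HIT | VC [6, 10]
  [10] addr=0x23 blk=8 s=0: L1-HIT | VC [6, 10]
  [11] addr=0x2b blk=10 s=0: VC-HIT | VC [6, 8]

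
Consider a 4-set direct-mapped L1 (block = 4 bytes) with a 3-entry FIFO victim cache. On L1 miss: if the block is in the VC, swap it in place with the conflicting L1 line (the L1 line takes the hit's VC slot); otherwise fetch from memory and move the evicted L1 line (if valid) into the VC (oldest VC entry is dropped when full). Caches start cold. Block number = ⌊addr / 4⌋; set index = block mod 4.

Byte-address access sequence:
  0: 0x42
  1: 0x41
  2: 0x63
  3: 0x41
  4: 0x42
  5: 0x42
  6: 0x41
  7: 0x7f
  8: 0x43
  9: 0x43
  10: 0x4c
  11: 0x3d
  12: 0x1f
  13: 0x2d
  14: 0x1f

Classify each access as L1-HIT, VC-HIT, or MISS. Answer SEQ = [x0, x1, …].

  [0] addr=0x42 blk=16 s=0: MISS | VC []
  [1] addr=0x41 blk=16 s=0: L1-HIT | VC []
  [2] addr=0x63 blk=24 s=0: MISS | VC [16]
  [3] addr=0x41 blk=16 s=0: VC-HIT | VC [24]
  [4] addr=0x42 blk=16 s=0: L1-HIT | VC [24]
  [5] addr=0x42 blk=16 s=0: L1-HIT | VC [24]
  [6] addr=0x41 blk=16 s=0: L1-HIT | VC [24]
  [7] addr=0x7f blk=31 s=3: MISS | VC [24]
  [8] addr=0x43 blk=16 s=0: L1-HIT | VC [24]
  [9] addr=0x43 blk=16 s=0: L1-HIT | VC [24]
  [10] addr=0x4c blk=19 s=3: MISS | VC [24, 31]
  [11] addr=0x3d blk=15 s=3: MISS | VC [24, 31, 19]
  [12] addr=0x1f blk=7 s=3: MISS | VC [31, 19, 15]
  [13] addr=0x2d blk=11 s=3: MISS | VC [19, 15, 7]
  [14] addr=0x1f blk=7 s=3: VC-HIT | VC [19, 15, 11]

SEQ = [MISS, L1-HIT, MISS, VC-HIT, L1-HIT, L1-HIT, L1-HIT, MISS, L1-HIT, L1-HIT, MISS, MISS, MISS, MISS, VC-HIT]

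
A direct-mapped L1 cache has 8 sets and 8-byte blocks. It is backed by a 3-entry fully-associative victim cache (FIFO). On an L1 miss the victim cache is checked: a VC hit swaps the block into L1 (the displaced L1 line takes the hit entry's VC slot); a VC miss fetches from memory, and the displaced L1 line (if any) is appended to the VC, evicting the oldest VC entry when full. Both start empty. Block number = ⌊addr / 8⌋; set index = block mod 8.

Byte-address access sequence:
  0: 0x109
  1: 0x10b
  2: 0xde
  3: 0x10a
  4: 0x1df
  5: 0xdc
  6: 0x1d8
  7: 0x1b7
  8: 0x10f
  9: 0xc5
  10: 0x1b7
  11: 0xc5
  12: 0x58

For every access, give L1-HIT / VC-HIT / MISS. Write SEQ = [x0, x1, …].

#0 0x109→b33/s1 MISS; vc=[]
#1 0x10b→b33/s1 L1-HIT; vc=[]
#2 0xde→b27/s3 MISS; vc=[]
#3 0x10a→b33/s1 L1-HIT; vc=[]
#4 0x1df→b59/s3 MISS; vc=[27]
#5 0xdc→b27/s3 VC-HIT; vc=[59]
#6 0x1d8→b59/s3 VC-HIT; vc=[27]
#7 0x1b7→b54/s6 MISS; vc=[27]
#8 0x10f→b33/s1 L1-HIT; vc=[27]
#9 0xc5→b24/s0 MISS; vc=[27]
#10 0x1b7→b54/s6 L1-HIT; vc=[27]
#11 0xc5→b24/s0 L1-HIT; vc=[27]
#12 0x58→b11/s3 MISS; vc=[27,59]

SEQ = [MISS, L1-HIT, MISS, L1-HIT, MISS, VC-HIT, VC-HIT, MISS, L1-HIT, MISS, L1-HIT, L1-HIT, MISS]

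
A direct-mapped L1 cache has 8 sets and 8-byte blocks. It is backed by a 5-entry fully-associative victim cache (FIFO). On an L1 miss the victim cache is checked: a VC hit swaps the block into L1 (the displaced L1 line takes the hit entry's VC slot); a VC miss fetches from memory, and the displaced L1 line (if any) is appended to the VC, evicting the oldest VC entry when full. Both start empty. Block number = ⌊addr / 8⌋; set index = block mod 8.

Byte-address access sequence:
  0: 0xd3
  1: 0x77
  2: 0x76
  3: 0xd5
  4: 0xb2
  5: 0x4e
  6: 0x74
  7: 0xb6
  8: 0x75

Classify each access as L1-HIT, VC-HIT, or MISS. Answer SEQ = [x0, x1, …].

SEQ = [MISS, MISS, L1-HIT, L1-HIT, MISS, MISS, VC-HIT, VC-HIT, VC-HIT]

0: 0xd3 (blk 26, set 2) → MISS  vc=[]
1: 0x77 (blk 14, set 6) → MISS  vc=[]
2: 0x76 (blk 14, set 6) → L1-HIT  vc=[]
3: 0xd5 (blk 26, set 2) → L1-HIT  vc=[]
4: 0xb2 (blk 22, set 6) → MISS  vc=[14]
5: 0x4e (blk 9, set 1) → MISS  vc=[14]
6: 0x74 (blk 14, set 6) → VC-HIT  vc=[22]
7: 0xb6 (blk 22, set 6) → VC-HIT  vc=[14]
8: 0x75 (blk 14, set 6) → VC-HIT  vc=[22]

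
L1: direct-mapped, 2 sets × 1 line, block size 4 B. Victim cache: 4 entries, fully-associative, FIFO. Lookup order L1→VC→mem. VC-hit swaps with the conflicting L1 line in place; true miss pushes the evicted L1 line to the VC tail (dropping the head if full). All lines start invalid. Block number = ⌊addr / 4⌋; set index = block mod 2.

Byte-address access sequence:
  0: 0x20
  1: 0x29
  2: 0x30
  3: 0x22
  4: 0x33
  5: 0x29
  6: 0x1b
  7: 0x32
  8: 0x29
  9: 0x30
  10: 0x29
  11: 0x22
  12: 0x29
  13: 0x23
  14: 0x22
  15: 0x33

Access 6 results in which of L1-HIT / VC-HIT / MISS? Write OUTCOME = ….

OUTCOME = MISS

0: 0x20 (blk 8, set 0) → MISS  vc=[]
1: 0x29 (blk 10, set 0) → MISS  vc=[8]
2: 0x30 (blk 12, set 0) → MISS  vc=[8, 10]
3: 0x22 (blk 8, set 0) → VC-HIT  vc=[12, 10]
4: 0x33 (blk 12, set 0) → VC-HIT  vc=[8, 10]
5: 0x29 (blk 10, set 0) → VC-HIT  vc=[8, 12]
6: 0x1b (blk 6, set 0) → MISS  vc=[8, 12, 10]
7: 0x32 (blk 12, set 0) → VC-HIT  vc=[8, 6, 10]
8: 0x29 (blk 10, set 0) → VC-HIT  vc=[8, 6, 12]
9: 0x30 (blk 12, set 0) → VC-HIT  vc=[8, 6, 10]
10: 0x29 (blk 10, set 0) → VC-HIT  vc=[8, 6, 12]
11: 0x22 (blk 8, set 0) → VC-HIT  vc=[10, 6, 12]
12: 0x29 (blk 10, set 0) → VC-HIT  vc=[8, 6, 12]
13: 0x23 (blk 8, set 0) → VC-HIT  vc=[10, 6, 12]
14: 0x22 (blk 8, set 0) → L1-HIT  vc=[10, 6, 12]
15: 0x33 (blk 12, set 0) → VC-HIT  vc=[10, 6, 8]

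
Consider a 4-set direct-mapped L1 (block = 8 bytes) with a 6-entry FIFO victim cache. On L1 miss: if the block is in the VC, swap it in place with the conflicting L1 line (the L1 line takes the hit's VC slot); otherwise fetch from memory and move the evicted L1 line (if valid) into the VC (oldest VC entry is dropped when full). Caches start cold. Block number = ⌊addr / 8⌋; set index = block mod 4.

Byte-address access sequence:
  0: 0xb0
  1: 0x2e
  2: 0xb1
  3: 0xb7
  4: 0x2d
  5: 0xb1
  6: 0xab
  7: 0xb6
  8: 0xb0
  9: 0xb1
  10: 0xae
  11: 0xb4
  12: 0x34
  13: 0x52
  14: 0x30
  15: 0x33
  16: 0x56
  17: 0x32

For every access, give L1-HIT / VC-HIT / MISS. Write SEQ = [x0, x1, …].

  [0] addr=0xb0 blk=22 s=2: MISS | VC []
  [1] addr=0x2e blk=5 s=1: MISS | VC []
  [2] addr=0xb1 blk=22 s=2: L1-HIT | VC []
  [3] addr=0xb7 blk=22 s=2: L1-HIT | VC []
  [4] addr=0x2d blk=5 s=1: L1-HIT | VC []
  [5] addr=0xb1 blk=22 s=2: L1-HIT | VC []
  [6] addr=0xab blk=21 s=1: MISS | VC [5]
  [7] addr=0xb6 blk=22 s=2: L1-HIT | VC [5]
  [8] addr=0xb0 blk=22 s=2: L1-HIT | VC [5]
  [9] addr=0xb1 blk=22 s=2: L1-HIT | VC [5]
  [10] addr=0xae blk=21 s=1: L1-HIT | VC [5]
  [11] addr=0xb4 blk=22 s=2: L1-HIT | VC [5]
  [12] addr=0x34 blk=6 s=2: MISS | VC [5, 22]
  [13] addr=0x52 blk=10 s=2: MISS | VC [5, 22, 6]
  [14] addr=0x30 blk=6 s=2: VC-HIT | VC [5, 22, 10]
  [15] addr=0x33 blk=6 s=2: L1-HIT | VC [5, 22, 10]
  [16] addr=0x56 blk=10 s=2: VC-HIT | VC [5, 22, 6]
  [17] addr=0x32 blk=6 s=2: VC-HIT | VC [5, 22, 10]

SEQ = [MISS, MISS, L1-HIT, L1-HIT, L1-HIT, L1-HIT, MISS, L1-HIT, L1-HIT, L1-HIT, L1-HIT, L1-HIT, MISS, MISS, VC-HIT, L1-HIT, VC-HIT, VC-HIT]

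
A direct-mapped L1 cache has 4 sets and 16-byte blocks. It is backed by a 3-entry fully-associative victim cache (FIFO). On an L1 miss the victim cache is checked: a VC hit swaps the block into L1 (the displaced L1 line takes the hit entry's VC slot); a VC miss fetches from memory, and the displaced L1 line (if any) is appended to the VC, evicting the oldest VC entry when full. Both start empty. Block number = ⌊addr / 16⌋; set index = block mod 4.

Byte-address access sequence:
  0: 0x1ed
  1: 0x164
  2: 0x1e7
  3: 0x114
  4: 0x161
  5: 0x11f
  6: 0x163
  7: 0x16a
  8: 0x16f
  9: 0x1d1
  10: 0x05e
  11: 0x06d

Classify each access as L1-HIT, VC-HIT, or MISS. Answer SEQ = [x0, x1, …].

SEQ = [MISS, MISS, VC-HIT, MISS, VC-HIT, L1-HIT, L1-HIT, L1-HIT, L1-HIT, MISS, MISS, MISS]

  [0] addr=0x1ed blk=30 s=2: MISS | VC []
  [1] addr=0x164 blk=22 s=2: MISS | VC [30]
  [2] addr=0x1e7 blk=30 s=2: VC-HIT | VC [22]
  [3] addr=0x114 blk=17 s=1: MISS | VC [22]
  [4] addr=0x161 blk=22 s=2: VC-HIT | VC [30]
  [5] addr=0x11f blk=17 s=1: L1-HIT | VC [30]
  [6] addr=0x163 blk=22 s=2: L1-HIT | VC [30]
  [7] addr=0x16a blk=22 s=2: L1-HIT | VC [30]
  [8] addr=0x16f blk=22 s=2: L1-HIT | VC [30]
  [9] addr=0x1d1 blk=29 s=1: MISS | VC [30, 17]
  [10] addr=0x5e blk=5 s=1: MISS | VC [30, 17, 29]
  [11] addr=0x6d blk=6 s=2: MISS | VC [17, 29, 22]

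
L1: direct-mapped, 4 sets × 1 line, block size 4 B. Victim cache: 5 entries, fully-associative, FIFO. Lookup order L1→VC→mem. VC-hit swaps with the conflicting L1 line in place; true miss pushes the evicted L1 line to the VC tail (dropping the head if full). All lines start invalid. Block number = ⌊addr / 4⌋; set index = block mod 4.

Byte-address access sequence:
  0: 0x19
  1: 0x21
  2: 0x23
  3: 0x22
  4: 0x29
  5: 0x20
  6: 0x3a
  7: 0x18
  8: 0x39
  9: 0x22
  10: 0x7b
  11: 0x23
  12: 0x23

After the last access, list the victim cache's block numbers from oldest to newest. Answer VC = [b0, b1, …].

  [0] addr=0x19 blk=6 s=2: MISS | VC []
  [1] addr=0x21 blk=8 s=0: MISS | VC []
  [2] addr=0x23 blk=8 s=0: L1-HIT | VC []
  [3] addr=0x22 blk=8 s=0: L1-HIT | VC []
  [4] addr=0x29 blk=10 s=2: MISS | VC [6]
  [5] addr=0x20 blk=8 s=0: L1-HIT | VC [6]
  [6] addr=0x3a blk=14 s=2: MISS | VC [6, 10]
  [7] addr=0x18 blk=6 s=2: VC-HIT | VC [14, 10]
  [8] addr=0x39 blk=14 s=2: VC-HIT | VC [6, 10]
  [9] addr=0x22 blk=8 s=0: L1-HIT | VC [6, 10]
  [10] addr=0x7b blk=30 s=2: MISS | VC [6, 10, 14]
  [11] addr=0x23 blk=8 s=0: L1-HIT | VC [6, 10, 14]
  [12] addr=0x23 blk=8 s=0: L1-HIT | VC [6, 10, 14]

VC = [6, 10, 14]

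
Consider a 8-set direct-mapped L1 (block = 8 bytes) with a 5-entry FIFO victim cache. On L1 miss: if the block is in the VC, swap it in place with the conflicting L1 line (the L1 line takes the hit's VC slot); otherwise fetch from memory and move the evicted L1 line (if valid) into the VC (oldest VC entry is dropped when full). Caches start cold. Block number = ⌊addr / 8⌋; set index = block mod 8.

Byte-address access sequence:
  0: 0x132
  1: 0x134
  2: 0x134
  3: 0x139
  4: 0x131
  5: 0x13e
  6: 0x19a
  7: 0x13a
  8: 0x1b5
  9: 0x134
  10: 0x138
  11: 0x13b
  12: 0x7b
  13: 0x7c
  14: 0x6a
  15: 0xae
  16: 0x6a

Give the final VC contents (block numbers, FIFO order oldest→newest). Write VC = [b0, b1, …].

  [0] addr=0x132 blk=38 s=6: MISS | VC []
  [1] addr=0x134 blk=38 s=6: L1-HIT | VC []
  [2] addr=0x134 blk=38 s=6: L1-HIT | VC []
  [3] addr=0x139 blk=39 s=7: MISS | VC []
  [4] addr=0x131 blk=38 s=6: L1-HIT | VC []
  [5] addr=0x13e blk=39 s=7: L1-HIT | VC []
  [6] addr=0x19a blk=51 s=3: MISS | VC []
  [7] addr=0x13a blk=39 s=7: L1-HIT | VC []
  [8] addr=0x1b5 blk=54 s=6: MISS | VC [38]
  [9] addr=0x134 blk=38 s=6: VC-HIT | VC [54]
  [10] addr=0x138 blk=39 s=7: L1-HIT | VC [54]
  [11] addr=0x13b blk=39 s=7: L1-HIT | VC [54]
  [12] addr=0x7b blk=15 s=7: MISS | VC [54, 39]
  [13] addr=0x7c blk=15 s=7: L1-HIT | VC [54, 39]
  [14] addr=0x6a blk=13 s=5: MISS | VC [54, 39]
  [15] addr=0xae blk=21 s=5: MISS | VC [54, 39, 13]
  [16] addr=0x6a blk=13 s=5: VC-HIT | VC [54, 39, 21]

VC = [54, 39, 21]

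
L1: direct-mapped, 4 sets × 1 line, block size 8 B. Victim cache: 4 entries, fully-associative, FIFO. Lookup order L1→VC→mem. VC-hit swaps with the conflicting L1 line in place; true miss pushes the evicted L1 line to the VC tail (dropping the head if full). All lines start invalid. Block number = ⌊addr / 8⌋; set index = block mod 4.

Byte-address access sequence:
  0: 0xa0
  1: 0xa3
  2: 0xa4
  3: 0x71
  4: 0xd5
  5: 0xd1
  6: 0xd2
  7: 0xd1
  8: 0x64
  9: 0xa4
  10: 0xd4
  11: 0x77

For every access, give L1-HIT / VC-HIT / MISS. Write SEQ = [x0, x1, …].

  [0] addr=0xa0 blk=20 s=0: MISS | VC []
  [1] addr=0xa3 blk=20 s=0: L1-HIT | VC []
  [2] addr=0xa4 blk=20 s=0: L1-HIT | VC []
  [3] addr=0x71 blk=14 s=2: MISS | VC []
  [4] addr=0xd5 blk=26 s=2: MISS | VC [14]
  [5] addr=0xd1 blk=26 s=2: L1-HIT | VC [14]
  [6] addr=0xd2 blk=26 s=2: L1-HIT | VC [14]
  [7] addr=0xd1 blk=26 s=2: L1-HIT | VC [14]
  [8] addr=0x64 blk=12 s=0: MISS | VC [14, 20]
  [9] addr=0xa4 blk=20 s=0: VC-HIT | VC [14, 12]
  [10] addr=0xd4 blk=26 s=2: L1-HIT | VC [14, 12]
  [11] addr=0x77 blk=14 s=2: VC-HIT | VC [26, 12]

SEQ = [MISS, L1-HIT, L1-HIT, MISS, MISS, L1-HIT, L1-HIT, L1-HIT, MISS, VC-HIT, L1-HIT, VC-HIT]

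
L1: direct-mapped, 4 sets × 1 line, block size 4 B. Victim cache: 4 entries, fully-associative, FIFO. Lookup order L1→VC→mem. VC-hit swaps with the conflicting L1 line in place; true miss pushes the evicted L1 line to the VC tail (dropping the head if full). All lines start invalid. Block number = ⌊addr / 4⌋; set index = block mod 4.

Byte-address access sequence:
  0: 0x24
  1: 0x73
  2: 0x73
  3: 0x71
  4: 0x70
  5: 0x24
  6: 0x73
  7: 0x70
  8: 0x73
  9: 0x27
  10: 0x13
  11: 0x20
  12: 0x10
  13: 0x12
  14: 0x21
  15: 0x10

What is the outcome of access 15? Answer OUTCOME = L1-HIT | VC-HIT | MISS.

  [0] addr=0x24 blk=9 s=1: MISS | VC []
  [1] addr=0x73 blk=28 s=0: MISS | VC []
  [2] addr=0x73 blk=28 s=0: L1-HIT | VC []
  [3] addr=0x71 blk=28 s=0: L1-HIT | VC []
  [4] addr=0x70 blk=28 s=0: L1-HIT | VC []
  [5] addr=0x24 blk=9 s=1: L1-HIT | VC []
  [6] addr=0x73 blk=28 s=0: L1-HIT | VC []
  [7] addr=0x70 blk=28 s=0: L1-HIT | VC []
  [8] addr=0x73 blk=28 s=0: L1-HIT | VC []
  [9] addr=0x27 blk=9 s=1: L1-HIT | VC []
  [10] addr=0x13 blk=4 s=0: MISS | VC [28]
  [11] addr=0x20 blk=8 s=0: MISS | VC [28, 4]
  [12] addr=0x10 blk=4 s=0: VC-HIT | VC [28, 8]
  [13] addr=0x12 blk=4 s=0: L1-HIT | VC [28, 8]
  [14] addr=0x21 blk=8 s=0: VC-HIT | VC [28, 4]
  [15] addr=0x10 blk=4 s=0: VC-HIT | VC [28, 8]

OUTCOME = VC-HIT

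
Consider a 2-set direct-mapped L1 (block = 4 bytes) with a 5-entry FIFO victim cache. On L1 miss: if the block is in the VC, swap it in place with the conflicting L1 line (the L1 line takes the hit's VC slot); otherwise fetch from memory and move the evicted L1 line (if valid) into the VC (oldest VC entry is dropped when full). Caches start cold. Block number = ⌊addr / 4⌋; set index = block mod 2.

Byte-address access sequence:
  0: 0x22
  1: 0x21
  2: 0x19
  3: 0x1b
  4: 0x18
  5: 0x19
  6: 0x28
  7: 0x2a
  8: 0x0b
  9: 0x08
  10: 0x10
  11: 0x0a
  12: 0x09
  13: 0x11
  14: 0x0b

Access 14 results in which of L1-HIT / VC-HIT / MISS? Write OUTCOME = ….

OUTCOME = VC-HIT

0: 0x22 (blk 8, set 0) → MISS  vc=[]
1: 0x21 (blk 8, set 0) → L1-HIT  vc=[]
2: 0x19 (blk 6, set 0) → MISS  vc=[8]
3: 0x1b (blk 6, set 0) → L1-HIT  vc=[8]
4: 0x18 (blk 6, set 0) → L1-HIT  vc=[8]
5: 0x19 (blk 6, set 0) → L1-HIT  vc=[8]
6: 0x28 (blk 10, set 0) → MISS  vc=[8, 6]
7: 0x2a (blk 10, set 0) → L1-HIT  vc=[8, 6]
8: 0xb (blk 2, set 0) → MISS  vc=[8, 6, 10]
9: 0x8 (blk 2, set 0) → L1-HIT  vc=[8, 6, 10]
10: 0x10 (blk 4, set 0) → MISS  vc=[8, 6, 10, 2]
11: 0xa (blk 2, set 0) → VC-HIT  vc=[8, 6, 10, 4]
12: 0x9 (blk 2, set 0) → L1-HIT  vc=[8, 6, 10, 4]
13: 0x11 (blk 4, set 0) → VC-HIT  vc=[8, 6, 10, 2]
14: 0xb (blk 2, set 0) → VC-HIT  vc=[8, 6, 10, 4]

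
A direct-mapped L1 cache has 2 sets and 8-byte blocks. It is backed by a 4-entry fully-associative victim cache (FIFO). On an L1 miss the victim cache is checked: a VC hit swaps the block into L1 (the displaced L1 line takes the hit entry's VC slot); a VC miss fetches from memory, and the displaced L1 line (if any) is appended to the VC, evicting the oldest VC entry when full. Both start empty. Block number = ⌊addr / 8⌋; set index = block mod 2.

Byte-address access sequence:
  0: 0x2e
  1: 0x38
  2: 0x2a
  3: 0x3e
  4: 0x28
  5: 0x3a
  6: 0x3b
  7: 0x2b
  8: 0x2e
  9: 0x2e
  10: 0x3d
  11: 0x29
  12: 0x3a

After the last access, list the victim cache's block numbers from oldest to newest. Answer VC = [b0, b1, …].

  [0] addr=0x2e blk=5 s=1: MISS | VC []
  [1] addr=0x38 blk=7 s=1: MISS | VC [5]
  [2] addr=0x2a blk=5 s=1: VC-HIT | VC [7]
  [3] addr=0x3e blk=7 s=1: VC-HIT | VC [5]
  [4] addr=0x28 blk=5 s=1: VC-HIT | VC [7]
  [5] addr=0x3a blk=7 s=1: VC-HIT | VC [5]
  [6] addr=0x3b blk=7 s=1: L1-HIT | VC [5]
  [7] addr=0x2b blk=5 s=1: VC-HIT | VC [7]
  [8] addr=0x2e blk=5 s=1: L1-HIT | VC [7]
  [9] addr=0x2e blk=5 s=1: L1-HIT | VC [7]
  [10] addr=0x3d blk=7 s=1: VC-HIT | VC [5]
  [11] addr=0x29 blk=5 s=1: VC-HIT | VC [7]
  [12] addr=0x3a blk=7 s=1: VC-HIT | VC [5]

VC = [5]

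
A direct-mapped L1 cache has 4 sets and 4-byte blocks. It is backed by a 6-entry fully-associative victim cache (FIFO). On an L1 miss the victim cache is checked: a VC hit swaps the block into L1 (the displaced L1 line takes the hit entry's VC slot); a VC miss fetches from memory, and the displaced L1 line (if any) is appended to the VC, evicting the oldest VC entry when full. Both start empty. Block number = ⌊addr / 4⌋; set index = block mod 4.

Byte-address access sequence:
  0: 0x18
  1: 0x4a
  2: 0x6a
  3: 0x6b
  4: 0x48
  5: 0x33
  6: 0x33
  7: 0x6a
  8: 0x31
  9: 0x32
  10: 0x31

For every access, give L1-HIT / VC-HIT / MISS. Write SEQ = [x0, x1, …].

SEQ = [MISS, MISS, MISS, L1-HIT, VC-HIT, MISS, L1-HIT, VC-HIT, L1-HIT, L1-HIT, L1-HIT]

  [0] addr=0x18 blk=6 s=2: MISS | VC []
  [1] addr=0x4a blk=18 s=2: MISS | VC [6]
  [2] addr=0x6a blk=26 s=2: MISS | VC [6, 18]
  [3] addr=0x6b blk=26 s=2: L1-HIT | VC [6, 18]
  [4] addr=0x48 blk=18 s=2: VC-HIT | VC [6, 26]
  [5] addr=0x33 blk=12 s=0: MISS | VC [6, 26]
  [6] addr=0x33 blk=12 s=0: L1-HIT | VC [6, 26]
  [7] addr=0x6a blk=26 s=2: VC-HIT | VC [6, 18]
  [8] addr=0x31 blk=12 s=0: L1-HIT | VC [6, 18]
  [9] addr=0x32 blk=12 s=0: L1-HIT | VC [6, 18]
  [10] addr=0x31 blk=12 s=0: L1-HIT | VC [6, 18]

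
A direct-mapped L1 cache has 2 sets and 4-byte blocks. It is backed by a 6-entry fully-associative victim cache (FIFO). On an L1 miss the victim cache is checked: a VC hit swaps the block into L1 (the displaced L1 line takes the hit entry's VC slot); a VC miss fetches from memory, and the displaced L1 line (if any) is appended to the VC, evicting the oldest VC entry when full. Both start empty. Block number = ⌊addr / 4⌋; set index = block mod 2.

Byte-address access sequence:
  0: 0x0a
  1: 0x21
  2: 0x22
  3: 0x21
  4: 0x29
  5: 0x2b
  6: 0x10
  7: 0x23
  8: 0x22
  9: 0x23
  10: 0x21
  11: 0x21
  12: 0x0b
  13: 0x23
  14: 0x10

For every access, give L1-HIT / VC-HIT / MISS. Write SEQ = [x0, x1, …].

SEQ = [MISS, MISS, L1-HIT, L1-HIT, MISS, L1-HIT, MISS, VC-HIT, L1-HIT, L1-HIT, L1-HIT, L1-HIT, VC-HIT, VC-HIT, VC-HIT]

0: 0xa (blk 2, set 0) → MISS  vc=[]
1: 0x21 (blk 8, set 0) → MISS  vc=[2]
2: 0x22 (blk 8, set 0) → L1-HIT  vc=[2]
3: 0x21 (blk 8, set 0) → L1-HIT  vc=[2]
4: 0x29 (blk 10, set 0) → MISS  vc=[2, 8]
5: 0x2b (blk 10, set 0) → L1-HIT  vc=[2, 8]
6: 0x10 (blk 4, set 0) → MISS  vc=[2, 8, 10]
7: 0x23 (blk 8, set 0) → VC-HIT  vc=[2, 4, 10]
8: 0x22 (blk 8, set 0) → L1-HIT  vc=[2, 4, 10]
9: 0x23 (blk 8, set 0) → L1-HIT  vc=[2, 4, 10]
10: 0x21 (blk 8, set 0) → L1-HIT  vc=[2, 4, 10]
11: 0x21 (blk 8, set 0) → L1-HIT  vc=[2, 4, 10]
12: 0xb (blk 2, set 0) → VC-HIT  vc=[8, 4, 10]
13: 0x23 (blk 8, set 0) → VC-HIT  vc=[2, 4, 10]
14: 0x10 (blk 4, set 0) → VC-HIT  vc=[2, 8, 10]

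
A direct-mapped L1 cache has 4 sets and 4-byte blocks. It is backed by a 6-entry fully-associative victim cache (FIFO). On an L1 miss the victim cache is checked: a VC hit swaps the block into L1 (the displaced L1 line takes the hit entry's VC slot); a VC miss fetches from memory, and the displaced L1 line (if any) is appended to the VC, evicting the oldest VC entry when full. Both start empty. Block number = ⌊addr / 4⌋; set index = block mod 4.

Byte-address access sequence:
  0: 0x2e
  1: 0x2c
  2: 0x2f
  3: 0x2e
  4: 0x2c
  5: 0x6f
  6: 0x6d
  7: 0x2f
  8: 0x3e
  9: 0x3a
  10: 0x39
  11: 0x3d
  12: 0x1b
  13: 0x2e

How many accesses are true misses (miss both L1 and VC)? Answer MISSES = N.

#0 0x2e→b11/s3 MISS; vc=[]
#1 0x2c→b11/s3 L1-HIT; vc=[]
#2 0x2f→b11/s3 L1-HIT; vc=[]
#3 0x2e→b11/s3 L1-HIT; vc=[]
#4 0x2c→b11/s3 L1-HIT; vc=[]
#5 0x6f→b27/s3 MISS; vc=[11]
#6 0x6d→b27/s3 L1-HIT; vc=[11]
#7 0x2f→b11/s3 VC-HIT; vc=[27]
#8 0x3e→b15/s3 MISS; vc=[27,11]
#9 0x3a→b14/s2 MISS; vc=[27,11]
#10 0x39→b14/s2 L1-HIT; vc=[27,11]
#11 0x3d→b15/s3 L1-HIT; vc=[27,11]
#12 0x1b→b6/s2 MISS; vc=[27,11,14]
#13 0x2e→b11/s3 VC-HIT; vc=[27,15,14]

MISSES = 5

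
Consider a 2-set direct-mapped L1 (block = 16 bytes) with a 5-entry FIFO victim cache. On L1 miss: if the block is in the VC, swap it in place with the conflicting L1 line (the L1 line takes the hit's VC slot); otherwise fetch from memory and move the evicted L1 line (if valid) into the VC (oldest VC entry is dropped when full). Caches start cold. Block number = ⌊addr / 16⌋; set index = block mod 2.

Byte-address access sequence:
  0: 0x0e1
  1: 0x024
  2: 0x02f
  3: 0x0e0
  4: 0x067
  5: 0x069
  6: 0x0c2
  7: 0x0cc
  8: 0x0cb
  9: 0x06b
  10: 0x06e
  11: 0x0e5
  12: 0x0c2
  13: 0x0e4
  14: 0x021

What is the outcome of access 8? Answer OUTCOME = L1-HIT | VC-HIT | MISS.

OUTCOME = L1-HIT

#0 0xe1→b14/s0 MISS; vc=[]
#1 0x24→b2/s0 MISS; vc=[14]
#2 0x2f→b2/s0 L1-HIT; vc=[14]
#3 0xe0→b14/s0 VC-HIT; vc=[2]
#4 0x67→b6/s0 MISS; vc=[2,14]
#5 0x69→b6/s0 L1-HIT; vc=[2,14]
#6 0xc2→b12/s0 MISS; vc=[2,14,6]
#7 0xcc→b12/s0 L1-HIT; vc=[2,14,6]
#8 0xcb→b12/s0 L1-HIT; vc=[2,14,6]
#9 0x6b→b6/s0 VC-HIT; vc=[2,14,12]
#10 0x6e→b6/s0 L1-HIT; vc=[2,14,12]
#11 0xe5→b14/s0 VC-HIT; vc=[2,6,12]
#12 0xc2→b12/s0 VC-HIT; vc=[2,6,14]
#13 0xe4→b14/s0 VC-HIT; vc=[2,6,12]
#14 0x21→b2/s0 VC-HIT; vc=[14,6,12]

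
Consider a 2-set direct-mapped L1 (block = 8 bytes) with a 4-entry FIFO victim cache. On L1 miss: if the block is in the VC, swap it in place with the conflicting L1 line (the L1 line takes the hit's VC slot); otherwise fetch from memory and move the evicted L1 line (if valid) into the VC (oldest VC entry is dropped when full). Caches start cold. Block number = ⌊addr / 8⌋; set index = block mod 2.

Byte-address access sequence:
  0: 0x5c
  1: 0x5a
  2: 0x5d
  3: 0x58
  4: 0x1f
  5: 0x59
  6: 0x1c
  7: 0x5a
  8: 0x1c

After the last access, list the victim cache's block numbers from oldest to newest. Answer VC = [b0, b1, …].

VC = [11]

0: 0x5c (blk 11, set 1) → MISS  vc=[]
1: 0x5a (blk 11, set 1) → L1-HIT  vc=[]
2: 0x5d (blk 11, set 1) → L1-HIT  vc=[]
3: 0x58 (blk 11, set 1) → L1-HIT  vc=[]
4: 0x1f (blk 3, set 1) → MISS  vc=[11]
5: 0x59 (blk 11, set 1) → VC-HIT  vc=[3]
6: 0x1c (blk 3, set 1) → VC-HIT  vc=[11]
7: 0x5a (blk 11, set 1) → VC-HIT  vc=[3]
8: 0x1c (blk 3, set 1) → VC-HIT  vc=[11]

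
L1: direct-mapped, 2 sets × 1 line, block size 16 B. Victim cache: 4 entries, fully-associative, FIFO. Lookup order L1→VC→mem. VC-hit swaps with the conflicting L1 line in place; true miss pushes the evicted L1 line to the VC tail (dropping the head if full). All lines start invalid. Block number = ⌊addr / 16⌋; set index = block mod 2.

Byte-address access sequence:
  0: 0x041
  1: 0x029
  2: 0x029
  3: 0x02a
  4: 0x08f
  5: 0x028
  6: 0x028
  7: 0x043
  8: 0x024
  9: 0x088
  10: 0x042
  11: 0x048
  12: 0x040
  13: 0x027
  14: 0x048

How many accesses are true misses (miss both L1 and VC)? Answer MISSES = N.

  [0] addr=0x41 blk=4 s=0: MISS | VC []
  [1] addr=0x29 blk=2 s=0: MISS | VC [4]
  [2] addr=0x29 blk=2 s=0: L1-HIT | VC [4]
  [3] addr=0x2a blk=2 s=0: L1-HIT | VC [4]
  [4] addr=0x8f blk=8 s=0: MISS | VC [4, 2]
  [5] addr=0x28 blk=2 s=0: VC-HIT | VC [4, 8]
  [6] addr=0x28 blk=2 s=0: L1-HIT | VC [4, 8]
  [7] addr=0x43 blk=4 s=0: VC-HIT | VC [2, 8]
  [8] addr=0x24 blk=2 s=0: VC-HIT | VC [4, 8]
  [9] addr=0x88 blk=8 s=0: VC-HIT | VC [4, 2]
  [10] addr=0x42 blk=4 s=0: VC-HIT | VC [8, 2]
  [11] addr=0x48 blk=4 s=0: L1-HIT | VC [8, 2]
  [12] addr=0x40 blk=4 s=0: L1-HIT | VC [8, 2]
  [13] addr=0x27 blk=2 s=0: VC-HIT | VC [8, 4]
  [14] addr=0x48 blk=4 s=0: VC-HIT | VC [8, 2]

MISSES = 3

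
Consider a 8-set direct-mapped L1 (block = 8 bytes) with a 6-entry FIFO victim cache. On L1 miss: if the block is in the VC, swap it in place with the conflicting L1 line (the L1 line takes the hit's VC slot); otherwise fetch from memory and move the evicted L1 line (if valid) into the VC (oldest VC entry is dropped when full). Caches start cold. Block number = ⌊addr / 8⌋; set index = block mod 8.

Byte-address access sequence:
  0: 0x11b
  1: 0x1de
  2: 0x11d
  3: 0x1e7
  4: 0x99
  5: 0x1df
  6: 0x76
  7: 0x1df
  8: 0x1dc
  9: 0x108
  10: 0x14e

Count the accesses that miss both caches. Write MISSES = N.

MISSES = 7

  [0] addr=0x11b blk=35 s=3: MISS | VC []
  [1] addr=0x1de blk=59 s=3: MISS | VC [35]
  [2] addr=0x11d blk=35 s=3: VC-HIT | VC [59]
  [3] addr=0x1e7 blk=60 s=4: MISS | VC [59]
  [4] addr=0x99 blk=19 s=3: MISS | VC [59, 35]
  [5] addr=0x1df blk=59 s=3: VC-HIT | VC [19, 35]
  [6] addr=0x76 blk=14 s=6: MISS | VC [19, 35]
  [7] addr=0x1df blk=59 s=3: L1-HIT | VC [19, 35]
  [8] addr=0x1dc blk=59 s=3: L1-HIT | VC [19, 35]
  [9] addr=0x108 blk=33 s=1: MISS | VC [19, 35]
  [10] addr=0x14e blk=41 s=1: MISS | VC [19, 35, 33]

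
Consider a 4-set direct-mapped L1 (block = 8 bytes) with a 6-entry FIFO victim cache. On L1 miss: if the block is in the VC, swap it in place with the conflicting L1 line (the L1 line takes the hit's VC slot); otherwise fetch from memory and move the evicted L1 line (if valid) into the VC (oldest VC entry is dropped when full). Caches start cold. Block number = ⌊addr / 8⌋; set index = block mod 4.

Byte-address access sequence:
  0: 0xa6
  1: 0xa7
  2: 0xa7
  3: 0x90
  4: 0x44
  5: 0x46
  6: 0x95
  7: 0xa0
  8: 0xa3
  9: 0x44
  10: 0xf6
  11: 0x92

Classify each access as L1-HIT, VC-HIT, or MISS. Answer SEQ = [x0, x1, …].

SEQ = [MISS, L1-HIT, L1-HIT, MISS, MISS, L1-HIT, L1-HIT, VC-HIT, L1-HIT, VC-HIT, MISS, VC-HIT]

#0 0xa6→b20/s0 MISS; vc=[]
#1 0xa7→b20/s0 L1-HIT; vc=[]
#2 0xa7→b20/s0 L1-HIT; vc=[]
#3 0x90→b18/s2 MISS; vc=[]
#4 0x44→b8/s0 MISS; vc=[20]
#5 0x46→b8/s0 L1-HIT; vc=[20]
#6 0x95→b18/s2 L1-HIT; vc=[20]
#7 0xa0→b20/s0 VC-HIT; vc=[8]
#8 0xa3→b20/s0 L1-HIT; vc=[8]
#9 0x44→b8/s0 VC-HIT; vc=[20]
#10 0xf6→b30/s2 MISS; vc=[20,18]
#11 0x92→b18/s2 VC-HIT; vc=[20,30]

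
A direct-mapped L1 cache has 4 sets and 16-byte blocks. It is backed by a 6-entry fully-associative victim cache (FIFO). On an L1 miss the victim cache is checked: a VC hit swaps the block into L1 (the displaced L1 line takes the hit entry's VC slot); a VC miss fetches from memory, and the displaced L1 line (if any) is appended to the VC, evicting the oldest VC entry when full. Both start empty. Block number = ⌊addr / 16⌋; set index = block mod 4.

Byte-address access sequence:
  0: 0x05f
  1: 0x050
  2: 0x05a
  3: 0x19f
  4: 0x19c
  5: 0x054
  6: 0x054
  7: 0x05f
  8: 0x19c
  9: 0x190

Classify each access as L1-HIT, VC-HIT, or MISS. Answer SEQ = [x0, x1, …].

SEQ = [MISS, L1-HIT, L1-HIT, MISS, L1-HIT, VC-HIT, L1-HIT, L1-HIT, VC-HIT, L1-HIT]

#0 0x5f→b5/s1 MISS; vc=[]
#1 0x50→b5/s1 L1-HIT; vc=[]
#2 0x5a→b5/s1 L1-HIT; vc=[]
#3 0x19f→b25/s1 MISS; vc=[5]
#4 0x19c→b25/s1 L1-HIT; vc=[5]
#5 0x54→b5/s1 VC-HIT; vc=[25]
#6 0x54→b5/s1 L1-HIT; vc=[25]
#7 0x5f→b5/s1 L1-HIT; vc=[25]
#8 0x19c→b25/s1 VC-HIT; vc=[5]
#9 0x190→b25/s1 L1-HIT; vc=[5]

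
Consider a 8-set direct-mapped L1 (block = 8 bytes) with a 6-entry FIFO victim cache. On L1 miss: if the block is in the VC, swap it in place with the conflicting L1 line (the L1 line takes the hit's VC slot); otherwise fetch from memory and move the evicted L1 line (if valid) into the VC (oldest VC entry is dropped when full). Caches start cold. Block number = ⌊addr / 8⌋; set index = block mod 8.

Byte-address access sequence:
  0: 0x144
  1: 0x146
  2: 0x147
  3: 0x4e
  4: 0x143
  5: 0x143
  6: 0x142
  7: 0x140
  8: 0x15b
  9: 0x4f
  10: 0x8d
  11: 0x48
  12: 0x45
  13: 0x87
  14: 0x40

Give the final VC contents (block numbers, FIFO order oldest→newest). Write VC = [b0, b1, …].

VC = [17, 40, 16]

0: 0x144 (blk 40, set 0) → MISS  vc=[]
1: 0x146 (blk 40, set 0) → L1-HIT  vc=[]
2: 0x147 (blk 40, set 0) → L1-HIT  vc=[]
3: 0x4e (blk 9, set 1) → MISS  vc=[]
4: 0x143 (blk 40, set 0) → L1-HIT  vc=[]
5: 0x143 (blk 40, set 0) → L1-HIT  vc=[]
6: 0x142 (blk 40, set 0) → L1-HIT  vc=[]
7: 0x140 (blk 40, set 0) → L1-HIT  vc=[]
8: 0x15b (blk 43, set 3) → MISS  vc=[]
9: 0x4f (blk 9, set 1) → L1-HIT  vc=[]
10: 0x8d (blk 17, set 1) → MISS  vc=[9]
11: 0x48 (blk 9, set 1) → VC-HIT  vc=[17]
12: 0x45 (blk 8, set 0) → MISS  vc=[17, 40]
13: 0x87 (blk 16, set 0) → MISS  vc=[17, 40, 8]
14: 0x40 (blk 8, set 0) → VC-HIT  vc=[17, 40, 16]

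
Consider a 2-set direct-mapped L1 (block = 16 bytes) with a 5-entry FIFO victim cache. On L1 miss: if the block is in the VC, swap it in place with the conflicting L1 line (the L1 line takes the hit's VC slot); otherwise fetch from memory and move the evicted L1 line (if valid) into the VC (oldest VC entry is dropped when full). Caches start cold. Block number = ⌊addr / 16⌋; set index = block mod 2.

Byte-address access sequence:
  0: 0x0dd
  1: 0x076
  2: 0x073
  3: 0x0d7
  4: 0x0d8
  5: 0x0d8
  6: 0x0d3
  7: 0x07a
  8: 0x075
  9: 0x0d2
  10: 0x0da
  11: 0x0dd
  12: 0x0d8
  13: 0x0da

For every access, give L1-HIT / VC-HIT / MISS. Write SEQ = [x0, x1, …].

SEQ = [MISS, MISS, L1-HIT, VC-HIT, L1-HIT, L1-HIT, L1-HIT, VC-HIT, L1-HIT, VC-HIT, L1-HIT, L1-HIT, L1-HIT, L1-HIT]

0: 0xdd (blk 13, set 1) → MISS  vc=[]
1: 0x76 (blk 7, set 1) → MISS  vc=[13]
2: 0x73 (blk 7, set 1) → L1-HIT  vc=[13]
3: 0xd7 (blk 13, set 1) → VC-HIT  vc=[7]
4: 0xd8 (blk 13, set 1) → L1-HIT  vc=[7]
5: 0xd8 (blk 13, set 1) → L1-HIT  vc=[7]
6: 0xd3 (blk 13, set 1) → L1-HIT  vc=[7]
7: 0x7a (blk 7, set 1) → VC-HIT  vc=[13]
8: 0x75 (blk 7, set 1) → L1-HIT  vc=[13]
9: 0xd2 (blk 13, set 1) → VC-HIT  vc=[7]
10: 0xda (blk 13, set 1) → L1-HIT  vc=[7]
11: 0xdd (blk 13, set 1) → L1-HIT  vc=[7]
12: 0xd8 (blk 13, set 1) → L1-HIT  vc=[7]
13: 0xda (blk 13, set 1) → L1-HIT  vc=[7]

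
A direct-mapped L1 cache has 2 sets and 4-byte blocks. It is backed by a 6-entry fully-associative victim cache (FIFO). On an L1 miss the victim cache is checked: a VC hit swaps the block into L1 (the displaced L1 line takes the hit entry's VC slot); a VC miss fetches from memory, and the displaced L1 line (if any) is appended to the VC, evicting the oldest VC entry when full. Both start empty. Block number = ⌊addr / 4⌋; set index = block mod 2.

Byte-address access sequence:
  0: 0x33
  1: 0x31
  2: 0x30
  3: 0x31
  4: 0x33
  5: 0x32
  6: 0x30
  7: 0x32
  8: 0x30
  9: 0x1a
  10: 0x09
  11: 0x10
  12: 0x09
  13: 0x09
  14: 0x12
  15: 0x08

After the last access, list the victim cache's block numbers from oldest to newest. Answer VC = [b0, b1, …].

VC = [12, 6, 4]

0: 0x33 (blk 12, set 0) → MISS  vc=[]
1: 0x31 (blk 12, set 0) → L1-HIT  vc=[]
2: 0x30 (blk 12, set 0) → L1-HIT  vc=[]
3: 0x31 (blk 12, set 0) → L1-HIT  vc=[]
4: 0x33 (blk 12, set 0) → L1-HIT  vc=[]
5: 0x32 (blk 12, set 0) → L1-HIT  vc=[]
6: 0x30 (blk 12, set 0) → L1-HIT  vc=[]
7: 0x32 (blk 12, set 0) → L1-HIT  vc=[]
8: 0x30 (blk 12, set 0) → L1-HIT  vc=[]
9: 0x1a (blk 6, set 0) → MISS  vc=[12]
10: 0x9 (blk 2, set 0) → MISS  vc=[12, 6]
11: 0x10 (blk 4, set 0) → MISS  vc=[12, 6, 2]
12: 0x9 (blk 2, set 0) → VC-HIT  vc=[12, 6, 4]
13: 0x9 (blk 2, set 0) → L1-HIT  vc=[12, 6, 4]
14: 0x12 (blk 4, set 0) → VC-HIT  vc=[12, 6, 2]
15: 0x8 (blk 2, set 0) → VC-HIT  vc=[12, 6, 4]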